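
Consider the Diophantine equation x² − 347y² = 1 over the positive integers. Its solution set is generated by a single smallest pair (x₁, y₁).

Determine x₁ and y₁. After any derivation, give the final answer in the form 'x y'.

641602 34443

√347 = [18; 1,1,1,2,4,…,1,1,36, …], period ℓ=14 (even) → k=13
step 0: (18, 1)  from 18·(1,0) + (0,1)
…
step 2: (37, 2)  from 1·(19,1) + (18,1)
step 3: (56, 3)  from 1·(37,2) + (19,1)
step 4: (149, 8)  from 2·(56,3) + (37,2)
step 5: (652, 35)  from 4·(149,8) + (56,3)
…
step 8: (15070, 809)  from 1·(14269,766) + (801,43)
…
step 10: (164168, 8813)  from 2·(74549,4002) + (15070,809)
step 11: (238717, 12815)  from 1·(164168,8813) + (74549,4002)
step 12: (402885, 21628)  from 1·(238717,12815) + (164168,8813)
step 13: (641602, 34443)  from 1·(402885,21628) + (238717,12815)
(x₁, y₁) = (641602, 34443);  641602² − 347·34443² = 1 ✓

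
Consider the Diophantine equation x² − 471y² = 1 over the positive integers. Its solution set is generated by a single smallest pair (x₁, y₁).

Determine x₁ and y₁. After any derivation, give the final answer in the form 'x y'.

7838695 361188

√471 = [21; 1,2,2,1,3,…,2,1,42, …], period ℓ=14 (even) → k=13
i=0: a=21 ⇒ p=21, q=1
i=1: a=1 ⇒ p=22, q=1
…
i=8: a=4 ⇒ p=198665, q=9154
…
i=10: a=1 ⇒ p=843469, q=38865
i=11: a=2 ⇒ p=2331742, q=107441
i=12: a=2 ⇒ p=5506953, q=253747
i=13: a=1 ⇒ p=7838695, q=361188
fundamental: x₁=7838695, y₁=361188  (since 61445139303025 − 471·130456771344 = 1)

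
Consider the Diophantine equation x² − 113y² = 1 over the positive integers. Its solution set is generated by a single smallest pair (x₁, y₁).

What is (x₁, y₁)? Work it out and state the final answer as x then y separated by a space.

1204353 113296

d=113: √d = [10; 1,1,1,2,2,1,1,1,20] (ℓ=9, odd), read p_17/q_17
i=0: a=10 ⇒ p=10, q=1
…
i=2: a=1 ⇒ p=21, q=2
i=3: a=1 ⇒ p=32, q=3
…
i=5: a=2 ⇒ p=202, q=19
i=6: a=1 ⇒ p=287, q=27
i=7: a=1 ⇒ p=489, q=46
…
i=10: a=1 ⇒ p=16785, q=1579
i=11: a=1 ⇒ p=32794, q=3085
i=12: a=1 ⇒ p=49579, q=4664
i=13: a=2 ⇒ p=131952, q=12413
i=14: a=2 ⇒ p=313483, q=29490
…
i=16: a=1 ⇒ p=758918, q=71393
i=17: a=1 ⇒ p=1204353, q=113296
→ (1204353, 113296).  Check: 1204353²=1450466148609, 113·113296²=1450466148608, difference 1.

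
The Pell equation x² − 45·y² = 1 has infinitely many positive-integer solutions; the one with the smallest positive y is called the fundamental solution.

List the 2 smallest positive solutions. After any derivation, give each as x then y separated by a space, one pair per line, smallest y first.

161 24
51841 7728

[6; 1,2,2,2,1,12] for √45; ℓ=6 ⇒ convergent index 5
i=0: a=6 ⇒ p=6, q=1
i=1: a=1 ⇒ p=7, q=1
i=2: a=2 ⇒ p=20, q=3
…
i=4: a=2 ⇒ p=114, q=17
i=5: a=1 ⇒ p=161, q=24
→ (161, 24).  Check: 161²=25921, 45·24²=25920, difference 1.
n=2: (161,24)∘(161,24) = (161·161+45·24·24, 161·24+24·161) = (51841,7728)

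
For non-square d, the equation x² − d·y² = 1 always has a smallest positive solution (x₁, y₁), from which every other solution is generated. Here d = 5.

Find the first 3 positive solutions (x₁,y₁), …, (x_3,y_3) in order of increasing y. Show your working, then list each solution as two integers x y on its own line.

√5 → a₀=2, period (4); ℓ=1 odd so k=1
step 0: (2, 1)  from 2·(1,0) + (0,1)
step 1: (9, 4)  from 4·(2,1) + (1,0)
→ (9, 4).  Check: 9²=81, 5·4²=80, difference 1.
(x_2, y_2) = (9·9 + 5·4·4, 9·4 + 4·9) = (161, 72)
(x_3, y_3) = (9·161 + 5·4·72, 9·72 + 4·161) = (2889, 1292)

9 4
161 72
2889 1292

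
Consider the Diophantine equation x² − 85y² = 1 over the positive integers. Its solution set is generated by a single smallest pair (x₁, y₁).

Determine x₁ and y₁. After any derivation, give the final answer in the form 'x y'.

d=85: √d = [9; 4,1,1,4,18] (ℓ=5, odd), read p_9/q_9
k=0  a_k=9  p_k/q_k = 9/1
k=1  a_k=4  p_k/q_k = 37/4
k=2  a_k=1  p_k/q_k = 46/5
…
k=4  a_k=4  p_k/q_k = 378/41
k=5  a_k=18  p_k/q_k = 6887/747
k=6  a_k=4  p_k/q_k = 27926/3029
k=7  a_k=1  p_k/q_k = 34813/3776
k=8  a_k=1  p_k/q_k = 62739/6805
k=9  a_k=4  p_k/q_k = 285769/30996
fundamental: x₁=285769, y₁=30996  (since 81663921361 − 85·960752016 = 1)

285769 30996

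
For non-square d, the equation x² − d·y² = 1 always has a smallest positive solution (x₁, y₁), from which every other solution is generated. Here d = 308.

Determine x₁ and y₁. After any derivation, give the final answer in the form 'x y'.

351 20

√308 → a₀=17, period (1,1,4,1,1,34); ℓ=6 even so k=5
step 0: (17, 1)  from 17·(1,0) + (0,1)
step 1: (18, 1)  from 1·(17,1) + (1,0)
step 2: (35, 2)  from 1·(18,1) + (17,1)
…
step 4: (193, 11)  from 1·(158,9) + (35,2)
step 5: (351, 20)  from 1·(193,11) + (158,9)
fundamental: x₁=351, y₁=20  (since 123201 − 308·400 = 1)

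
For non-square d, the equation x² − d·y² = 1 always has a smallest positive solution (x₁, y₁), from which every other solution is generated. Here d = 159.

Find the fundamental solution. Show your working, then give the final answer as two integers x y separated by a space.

1324 105

d=159: √d = [12; 1,1,1,1,3,1,1,1,1,24] (ℓ=10, even), read p_9/q_9
a_0=12:  p_0=12·1+0=12,  q_0=12·0+1=1
a_1=1:  p_1=1·12+1=13,  q_1=1·1+0=1
a_2=1:  p_2=1·13+12=25,  q_2=1·1+1=2
…
a_6=1:  p_6=1·227+63=290,  q_6=1·18+5=23
…
a_8=1:  p_8=1·517+290=807,  q_8=1·41+23=64
a_9=1:  p_9=1·807+517=1324,  q_9=1·64+41=105
→ (1324, 105).  Check: 1324²=1752976, 159·105²=1752975, difference 1.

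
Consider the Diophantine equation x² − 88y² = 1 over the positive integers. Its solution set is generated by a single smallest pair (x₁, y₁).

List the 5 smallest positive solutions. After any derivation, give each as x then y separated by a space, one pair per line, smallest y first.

197 21
77617 8274
30580901 3259935
12048797377 1284406116
4747195585637 506052749769

d=88: √d = [9; 2,1,1,1,2,18] (ℓ=6, even), read p_5/q_5
k=0  a_k=9  p_k/q_k = 9/1
…
k=3  a_k=1  p_k/q_k = 47/5
k=4  a_k=1  p_k/q_k = 75/8
k=5  a_k=2  p_k/q_k = 197/21
→ (197, 21).  Check: 197²=38809, 88·21²=38808, difference 1.
k=2:  x_2 = 197·197+88·21·21 = 77617,  y_2 = 197·21+21·197 = 8274
k=3:  x_3 = 197·77617+88·21·8274 = 30580901,  y_3 = 197·8274+21·77617 = 3259935
k=4:  x_4 = 197·30580901+88·21·3259935 = 12048797377,  y_4 = 197·3259935+21·30580901 = 1284406116
k=5:  x_5 = 197·12048797377+88·21·1284406116 = 4747195585637,  y_5 = 197·1284406116+21·12048797377 = 506052749769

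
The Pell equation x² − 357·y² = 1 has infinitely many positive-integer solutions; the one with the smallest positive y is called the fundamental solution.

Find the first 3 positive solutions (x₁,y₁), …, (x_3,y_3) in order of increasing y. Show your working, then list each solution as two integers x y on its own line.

3401 180
23133601 1224360
157354750601 8328096540

d=357: √d = [18; 1,8,2,8,1,36] (ℓ=6, even), read p_5/q_5
step 0: (18, 1)  from 18·(1,0) + (0,1)
step 1: (19, 1)  from 1·(18,1) + (1,0)
step 2: (170, 9)  from 8·(19,1) + (18,1)
…
step 4: (3042, 161)  from 8·(359,19) + (170,9)
step 5: (3401, 180)  from 1·(3042,161) + (359,19)
→ (3401, 180).  Check: 3401²=11566801, 357·180²=11566800, difference 1.
n=2: (3401,180)∘(3401,180) = (3401·3401+357·180·180, 3401·180+180·3401) = (23133601,1224360)
n=3: (23133601,1224360)∘(3401,180) = (3401·23133601+357·180·1224360, 3401·1224360+180·23133601) = (157354750601,8328096540)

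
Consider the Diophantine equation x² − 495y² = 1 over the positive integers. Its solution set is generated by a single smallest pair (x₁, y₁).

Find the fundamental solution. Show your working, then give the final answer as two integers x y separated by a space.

89 4

d=495: √d = [22; 4,44] (ℓ=2, even), read p_1/q_1
i=0: a=22 ⇒ p=22, q=1
i=1: a=4 ⇒ p=89, q=4
fundamental: x₁=89, y₁=4  (since 7921 − 495·16 = 1)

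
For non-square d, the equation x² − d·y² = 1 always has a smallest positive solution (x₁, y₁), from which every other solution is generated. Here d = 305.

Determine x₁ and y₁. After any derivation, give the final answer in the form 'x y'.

[17; 2,6,2,34] for √305; ℓ=4 ⇒ convergent index 3
k=0  a_k=17  p_k/q_k = 17/1
…
k=2  a_k=6  p_k/q_k = 227/13
k=3  a_k=2  p_k/q_k = 489/28
(x₁, y₁) = (489, 28);  489² − 305·28² = 1 ✓

489 28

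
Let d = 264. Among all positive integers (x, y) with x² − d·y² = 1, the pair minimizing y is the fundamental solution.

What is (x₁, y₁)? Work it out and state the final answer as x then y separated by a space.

65 4

[16; 4,32] for √264; ℓ=2 ⇒ convergent index 1
i=0: a=16 ⇒ p=16, q=1
i=1: a=4 ⇒ p=65, q=4
(x₁, y₁) = (65, 4);  65² − 264·4² = 1 ✓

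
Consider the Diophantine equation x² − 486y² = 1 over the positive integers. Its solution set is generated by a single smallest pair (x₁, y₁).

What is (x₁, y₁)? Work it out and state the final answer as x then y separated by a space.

√486 → a₀=22, period (22,44); ℓ=2 even so k=1
step 0: (22, 1)  from 22·(1,0) + (0,1)
step 1: (485, 22)  from 22·(22,1) + (1,0)
→ (485, 22).  Check: 485²=235225, 486·22²=235224, difference 1.

485 22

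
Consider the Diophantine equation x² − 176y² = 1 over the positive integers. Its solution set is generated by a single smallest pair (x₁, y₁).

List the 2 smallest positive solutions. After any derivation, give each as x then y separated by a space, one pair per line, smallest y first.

d=176: √d = [13; 3,1,3,26] (ℓ=4, even), read p_3/q_3
a_0=13:  p_0=13·1+0=13,  q_0=13·0+1=1
a_1=3:  p_1=3·13+1=40,  q_1=3·1+0=3
a_2=1:  p_2=1·40+13=53,  q_2=1·3+1=4
a_3=3:  p_3=3·53+40=199,  q_3=3·4+3=15
→ (199, 15).  Check: 199²=39601, 176·15²=39600, difference 1.
(199+15√176)^2 = 79201 + 5970√176

199 15
79201 5970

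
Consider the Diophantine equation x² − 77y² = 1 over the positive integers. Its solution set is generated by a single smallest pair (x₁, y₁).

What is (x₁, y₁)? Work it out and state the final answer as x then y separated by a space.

351 40

√77 = [8; 1,3,2,3,1,16, …], period ℓ=6 (even) → k=5
step 0: (8, 1)  from 8·(1,0) + (0,1)
…
step 2: (35, 4)  from 3·(9,1) + (8,1)
step 3: (79, 9)  from 2·(35,4) + (9,1)
step 4: (272, 31)  from 3·(79,9) + (35,4)
step 5: (351, 40)  from 1·(272,31) + (79,9)
→ (351, 40).  Check: 351²=123201, 77·40²=123200, difference 1.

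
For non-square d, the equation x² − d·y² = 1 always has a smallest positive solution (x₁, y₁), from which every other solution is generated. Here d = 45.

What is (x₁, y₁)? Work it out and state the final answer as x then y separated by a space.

161 24

d=45: √d = [6; 1,2,2,2,1,12] (ℓ=6, even), read p_5/q_5
step 0: (6, 1)  from 6·(1,0) + (0,1)
…
step 2: (20, 3)  from 2·(7,1) + (6,1)
step 3: (47, 7)  from 2·(20,3) + (7,1)
step 4: (114, 17)  from 2·(47,7) + (20,3)
step 5: (161, 24)  from 1·(114,17) + (47,7)
(x₁, y₁) = (161, 24);  161² − 45·24² = 1 ✓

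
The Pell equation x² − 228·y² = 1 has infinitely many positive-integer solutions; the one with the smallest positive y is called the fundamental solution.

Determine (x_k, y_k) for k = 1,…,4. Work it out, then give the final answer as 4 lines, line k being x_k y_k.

√228 → a₀=15, period (10,30); ℓ=2 even so k=1
step 0: (15, 1)  from 15·(1,0) + (0,1)
step 1: (151, 10)  from 10·(15,1) + (1,0)
→ (151, 10).  Check: 151²=22801, 228·10²=22800, difference 1.
k=2:  x_2 = 151·151+228·10·10 = 45601,  y_2 = 151·10+10·151 = 3020
k=3:  x_3 = 151·45601+228·10·3020 = 13771351,  y_3 = 151·3020+10·45601 = 912030
k=4:  x_4 = 151·13771351+228·10·912030 = 4158902401,  y_4 = 151·912030+10·13771351 = 275430040

151 10
45601 3020
13771351 912030
4158902401 275430040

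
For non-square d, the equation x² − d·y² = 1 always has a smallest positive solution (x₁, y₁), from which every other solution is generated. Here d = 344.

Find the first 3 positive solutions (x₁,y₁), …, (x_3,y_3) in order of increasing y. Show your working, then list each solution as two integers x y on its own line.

10405 561
216528049 11674410
4505948689285 242944471539

√344 = [18; 1,1,4,1,3,1,4,1,1,36, …], period ℓ=10 (even) → k=9
i=0: a=18 ⇒ p=18, q=1
i=1: a=1 ⇒ p=19, q=1
…
i=5: a=3 ⇒ p=779, q=42
i=6: a=1 ⇒ p=983, q=53
i=7: a=4 ⇒ p=4711, q=254
i=8: a=1 ⇒ p=5694, q=307
i=9: a=1 ⇒ p=10405, q=561
fundamental: x₁=10405, y₁=561  (since 108264025 − 344·314721 = 1)
k=2:  x_2 = 10405·10405+344·561·561 = 216528049,  y_2 = 10405·561+561·10405 = 11674410
k=3:  x_3 = 10405·216528049+344·561·11674410 = 4505948689285,  y_3 = 10405·11674410+561·216528049 = 242944471539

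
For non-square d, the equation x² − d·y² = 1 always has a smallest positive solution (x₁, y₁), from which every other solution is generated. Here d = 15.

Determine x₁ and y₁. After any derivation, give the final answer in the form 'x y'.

4 1

[3; 1,6] for √15; ℓ=2 ⇒ convergent index 1
k=0  a_k=3  p_k/q_k = 3/1
k=1  a_k=1  p_k/q_k = 4/1
(x₁, y₁) = (4, 1);  4² − 15·1² = 1 ✓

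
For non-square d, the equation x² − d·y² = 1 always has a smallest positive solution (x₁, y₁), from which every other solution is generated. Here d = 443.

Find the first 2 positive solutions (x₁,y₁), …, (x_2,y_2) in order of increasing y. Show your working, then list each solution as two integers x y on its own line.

[21; 21,42] for √443; ℓ=2 ⇒ convergent index 1
step 0: (21, 1)  from 21·(1,0) + (0,1)
step 1: (442, 21)  from 21·(21,1) + (1,0)
fundamental: x₁=442, y₁=21  (since 195364 − 443·441 = 1)
n=2: (442,21)∘(442,21) = (442·442+443·21·21, 442·21+21·442) = (390727,18564)

442 21
390727 18564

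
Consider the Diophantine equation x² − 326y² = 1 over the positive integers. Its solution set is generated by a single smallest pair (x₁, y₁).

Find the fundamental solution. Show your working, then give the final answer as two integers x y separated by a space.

325 18

√326 = [18; 18,36, …], period ℓ=2 (even) → k=1
step 0: (18, 1)  from 18·(1,0) + (0,1)
step 1: (325, 18)  from 18·(18,1) + (1,0)
(x₁, y₁) = (325, 18);  325² − 326·18² = 1 ✓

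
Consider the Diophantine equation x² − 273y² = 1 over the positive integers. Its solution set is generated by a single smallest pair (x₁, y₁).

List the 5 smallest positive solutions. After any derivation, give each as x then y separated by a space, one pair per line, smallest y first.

727 44
1057057 63976
1536960151 93021060
2234739002497 135252557264
3249308972670487 196657125240796

√273 → a₀=16, period (1,1,10,1,1,32); ℓ=6 even so k=5
i=0: a=16 ⇒ p=16, q=1
i=1: a=1 ⇒ p=17, q=1
i=2: a=1 ⇒ p=33, q=2
…
i=4: a=1 ⇒ p=380, q=23
i=5: a=1 ⇒ p=727, q=44
(x₁, y₁) = (727, 44);  727² − 273·44² = 1 ✓
(727+44√273)^2 = 1057057 + 63976√273
(727+44√273)^3 = 1536960151 + 93021060√273
(727+44√273)^4 = 2234739002497 + 135252557264√273
(727+44√273)^5 = 3249308972670487 + 196657125240796√273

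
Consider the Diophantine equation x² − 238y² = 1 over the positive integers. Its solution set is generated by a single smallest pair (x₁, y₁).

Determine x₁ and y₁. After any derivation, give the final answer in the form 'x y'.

√238 = [15; 2,2,1,14,1,2,2,30, …], period ℓ=8 (even) → k=7
a_0=15:  p_0=15·1+0=15,  q_0=15·0+1=1
…
a_2=2:  p_2=2·31+15=77,  q_2=2·2+1=5
…
a_6=2:  p_6=2·1697+1589=4983,  q_6=2·110+103=323
a_7=2:  p_7=2·4983+1697=11663,  q_7=2·323+110=756
→ (11663, 756).  Check: 11663²=136025569, 238·756²=136025568, difference 1.

11663 756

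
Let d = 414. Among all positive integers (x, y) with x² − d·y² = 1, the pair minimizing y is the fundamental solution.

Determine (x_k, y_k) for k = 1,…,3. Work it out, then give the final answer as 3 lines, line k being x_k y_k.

24335 1196
1184384449 58209320
57643991108495 2833047603204

√414 → a₀=20, period (2,1,7,2,7,1,2,40); ℓ=8 even so k=7
step 0: (20, 1)  from 20·(1,0) + (0,1)
…
step 3: (468, 23)  from 7·(61,3) + (41,2)
step 4: (997, 49)  from 2·(468,23) + (61,3)
step 5: (7447, 366)  from 7·(997,49) + (468,23)
step 6: (8444, 415)  from 1·(7447,366) + (997,49)
step 7: (24335, 1196)  from 2·(8444,415) + (7447,366)
→ (24335, 1196).  Check: 24335²=592192225, 414·1196²=592192224, difference 1.
k=2:  x_2 = 24335·24335+414·1196·1196 = 1184384449,  y_2 = 24335·1196+1196·24335 = 58209320
k=3:  x_3 = 24335·1184384449+414·1196·58209320 = 57643991108495,  y_3 = 24335·58209320+1196·1184384449 = 2833047603204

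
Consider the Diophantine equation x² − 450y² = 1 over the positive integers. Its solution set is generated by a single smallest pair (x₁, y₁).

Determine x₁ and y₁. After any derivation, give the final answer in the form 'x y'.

√450 → a₀=21, period (4,1,2,4,2,1,4,42); ℓ=8 even so k=7
k=0  a_k=21  p_k/q_k = 21/1
k=1  a_k=4  p_k/q_k = 85/4
…
k=3  a_k=2  p_k/q_k = 297/14
…
k=5  a_k=2  p_k/q_k = 2885/136
k=6  a_k=1  p_k/q_k = 4179/197
k=7  a_k=4  p_k/q_k = 19601/924
fundamental: x₁=19601, y₁=924  (since 384199201 − 450·853776 = 1)

19601 924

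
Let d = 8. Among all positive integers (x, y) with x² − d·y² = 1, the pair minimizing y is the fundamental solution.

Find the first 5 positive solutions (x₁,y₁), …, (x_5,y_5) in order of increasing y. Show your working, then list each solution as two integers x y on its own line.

√8 → a₀=2, period (1,4); ℓ=2 even so k=1
i=0: a=2 ⇒ p=2, q=1
i=1: a=1 ⇒ p=3, q=1
(x₁, y₁) = (3, 1);  3² − 8·1² = 1 ✓
(x_2, y_2) = (3·3 + 8·1·1, 3·1 + 1·3) = (17, 6)
(x_3, y_3) = (3·17 + 8·1·6, 3·6 + 1·17) = (99, 35)
(x_4, y_4) = (3·99 + 8·1·35, 3·35 + 1·99) = (577, 204)
(x_5, y_5) = (3·577 + 8·1·204, 3·204 + 1·577) = (3363, 1189)

3 1
17 6
99 35
577 204
3363 1189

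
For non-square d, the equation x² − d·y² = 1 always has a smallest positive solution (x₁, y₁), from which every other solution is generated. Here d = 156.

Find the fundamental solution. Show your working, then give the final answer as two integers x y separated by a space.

25 2

[12; 2,24] for √156; ℓ=2 ⇒ convergent index 1
i=0: a=12 ⇒ p=12, q=1
i=1: a=2 ⇒ p=25, q=2
(x₁, y₁) = (25, 2);  25² − 156·2² = 1 ✓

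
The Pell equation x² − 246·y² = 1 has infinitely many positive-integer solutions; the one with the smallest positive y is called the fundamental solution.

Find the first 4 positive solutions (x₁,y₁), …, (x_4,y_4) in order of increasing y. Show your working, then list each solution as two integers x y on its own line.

d=246: √d = [15; 1,2,5,1,14,1,5,2,1,30] (ℓ=10, even), read p_9/q_9
step 0: (15, 1)  from 15·(1,0) + (0,1)
step 1: (16, 1)  from 1·(15,1) + (1,0)
step 2: (47, 3)  from 2·(16,1) + (15,1)
step 3: (251, 16)  from 5·(47,3) + (16,1)
…
step 5: (4423, 282)  from 14·(298,19) + (251,16)
…
step 8: (60777, 3875)  from 2·(28028,1787) + (4721,301)
step 9: (88805, 5662)  from 1·(60777,3875) + (28028,1787)
→ (88805, 5662).  Check: 88805²=7886328025, 246·5662²=7886328024, difference 1.
(x_2, y_2) = (88805·88805 + 246·5662·5662, 88805·5662 + 5662·88805) = (15772656049, 1005627820)
(x_3, y_3) = (88805·15772656049 + 246·5662·1005627820, 88805·1005627820 + 5662·15772656049) = (2801381440774085, 178609557104538)
(x_4, y_4) = (88805·2801381440774085 + 246·5662·178609557104538, 88805·178609557104538 + 5662·2801381440774085) = (497553357680112580801, 31722843436331366360)

88805 5662
15772656049 1005627820
2801381440774085 178609557104538
497553357680112580801 31722843436331366360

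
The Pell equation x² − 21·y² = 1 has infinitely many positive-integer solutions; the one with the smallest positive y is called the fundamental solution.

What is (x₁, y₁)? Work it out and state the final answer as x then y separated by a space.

55 12

d=21: √d = [4; 1,1,2,1,1,8] (ℓ=6, even), read p_5/q_5
k=0  a_k=4  p_k/q_k = 4/1
k=1  a_k=1  p_k/q_k = 5/1
k=2  a_k=1  p_k/q_k = 9/2
…
k=4  a_k=1  p_k/q_k = 32/7
k=5  a_k=1  p_k/q_k = 55/12
→ (55, 12).  Check: 55²=3025, 21·12²=3024, difference 1.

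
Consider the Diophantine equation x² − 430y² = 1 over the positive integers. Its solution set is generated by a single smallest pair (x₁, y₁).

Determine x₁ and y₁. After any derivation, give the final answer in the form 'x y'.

2862251 138030

√430 → a₀=20, period (1,2,1,3,1,…,2,1,40); ℓ=14 even so k=13
i=0: a=20 ⇒ p=20, q=1
…
i=4: a=3 ⇒ p=311, q=15
i=5: a=1 ⇒ p=394, q=19
…
i=7: a=8 ⇒ p=21794, q=1051
i=8: a=6 ⇒ p=133439, q=6435
i=9: a=1 ⇒ p=155233, q=7486
i=10: a=3 ⇒ p=599138, q=28893
…
i=12: a=2 ⇒ p=2107880, q=101651
i=13: a=1 ⇒ p=2862251, q=138030
(x₁, y₁) = (2862251, 138030);  2862251² − 430·138030² = 1 ✓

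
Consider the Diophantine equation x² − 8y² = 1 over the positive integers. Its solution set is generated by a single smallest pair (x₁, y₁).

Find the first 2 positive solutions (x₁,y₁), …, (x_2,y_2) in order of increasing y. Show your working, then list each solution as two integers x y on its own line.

3 1
17 6

√8 → a₀=2, period (1,4); ℓ=2 even so k=1
a_0=2:  p_0=2·1+0=2,  q_0=2·0+1=1
a_1=1:  p_1=1·2+1=3,  q_1=1·1+0=1
(x₁, y₁) = (3, 1);  3² − 8·1² = 1 ✓
(x_2, y_2) = (3·3 + 8·1·1, 3·1 + 1·3) = (17, 6)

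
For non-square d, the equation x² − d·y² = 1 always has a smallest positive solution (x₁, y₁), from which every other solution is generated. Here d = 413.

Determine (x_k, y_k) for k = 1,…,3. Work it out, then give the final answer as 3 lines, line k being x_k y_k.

113399 5580
25718666401 1265532840
5832942102300599 287020317040740

[20; 3,9,1,4,1,9,3,40] for √413; ℓ=8 ⇒ convergent index 7
k=0  a_k=20  p_k/q_k = 20/1
k=1  a_k=3  p_k/q_k = 61/3
…
k=3  a_k=1  p_k/q_k = 630/31
k=4  a_k=4  p_k/q_k = 3089/152
k=5  a_k=1  p_k/q_k = 3719/183
k=6  a_k=9  p_k/q_k = 36560/1799
k=7  a_k=3  p_k/q_k = 113399/5580
→ (113399, 5580).  Check: 113399²=12859333201, 413·5580²=12859333200, difference 1.
k=2:  x_2 = 113399·113399+413·5580·5580 = 25718666401,  y_2 = 113399·5580+5580·113399 = 1265532840
k=3:  x_3 = 113399·25718666401+413·5580·1265532840 = 5832942102300599,  y_3 = 113399·1265532840+5580·25718666401 = 287020317040740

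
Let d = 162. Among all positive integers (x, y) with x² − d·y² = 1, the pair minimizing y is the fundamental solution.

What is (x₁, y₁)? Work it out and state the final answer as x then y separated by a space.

√162 → a₀=12, period (1,2,1,2,12,2,1,2,1,24); ℓ=10 even so k=9
a_0=12:  p_0=12·1+0=12,  q_0=12·0+1=1
a_1=1:  p_1=1·12+1=13,  q_1=1·1+0=1
a_2=2:  p_2=2·13+12=38,  q_2=2·1+1=3
a_3=1:  p_3=1·38+13=51,  q_3=1·3+1=4
a_4=2:  p_4=2·51+38=140,  q_4=2·4+3=11
a_5=12:  p_5=12·140+51=1731,  q_5=12·11+4=136
a_6=2:  p_6=2·1731+140=3602,  q_6=2·136+11=283
a_7=1:  p_7=1·3602+1731=5333,  q_7=1·283+136=419
a_8=2:  p_8=2·5333+3602=14268,  q_8=2·419+283=1121
a_9=1:  p_9=1·14268+5333=19601,  q_9=1·1121+419=1540
(x₁, y₁) = (19601, 1540);  19601² − 162·1540² = 1 ✓

19601 1540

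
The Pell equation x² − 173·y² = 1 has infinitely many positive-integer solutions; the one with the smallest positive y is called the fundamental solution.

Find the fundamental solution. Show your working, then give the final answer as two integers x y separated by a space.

2499849 190060

d=173: √d = [13; 6,1,1,6,26] (ℓ=5, odd), read p_9/q_9
k=0  a_k=13  p_k/q_k = 13/1
k=1  a_k=6  p_k/q_k = 79/6
…
k=5  a_k=26  p_k/q_k = 29239/2223
…
k=8  a_k=1  p_k/q_k = 382343/29069
k=9  a_k=6  p_k/q_k = 2499849/190060
→ (2499849, 190060).  Check: 2499849²=6249245022801, 173·190060²=6249245022800, difference 1.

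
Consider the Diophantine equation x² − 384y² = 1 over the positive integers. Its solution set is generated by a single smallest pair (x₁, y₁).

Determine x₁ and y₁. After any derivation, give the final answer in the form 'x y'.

[19; 1,1,2,9,2,1,1,38] for √384; ℓ=8 ⇒ convergent index 7
i=0: a=19 ⇒ p=19, q=1
…
i=2: a=1 ⇒ p=39, q=2
i=3: a=2 ⇒ p=98, q=5
i=4: a=9 ⇒ p=921, q=47
i=5: a=2 ⇒ p=1940, q=99
i=6: a=1 ⇒ p=2861, q=146
i=7: a=1 ⇒ p=4801, q=245
→ (4801, 245).  Check: 4801²=23049601, 384·245²=23049600, difference 1.

4801 245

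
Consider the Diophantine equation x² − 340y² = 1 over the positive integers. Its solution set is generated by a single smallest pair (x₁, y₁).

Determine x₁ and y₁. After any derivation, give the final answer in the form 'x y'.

285769 15498

d=340: √d = [18; 2,3,1,1,1,…,3,2,36] (ℓ=14, even), read p_13/q_13
k=0  a_k=18  p_k/q_k = 18/1
k=1  a_k=2  p_k/q_k = 37/2
k=2  a_k=3  p_k/q_k = 129/7
…
k=6  a_k=1  p_k/q_k = 756/41
k=7  a_k=8  p_k/q_k = 6509/353
k=8  a_k=1  p_k/q_k = 7265/394
…
k=10  a_k=1  p_k/q_k = 21039/1141
k=11  a_k=1  p_k/q_k = 34813/1888
k=12  a_k=3  p_k/q_k = 125478/6805
k=13  a_k=2  p_k/q_k = 285769/15498
fundamental: x₁=285769, y₁=15498  (since 81663921361 − 340·240188004 = 1)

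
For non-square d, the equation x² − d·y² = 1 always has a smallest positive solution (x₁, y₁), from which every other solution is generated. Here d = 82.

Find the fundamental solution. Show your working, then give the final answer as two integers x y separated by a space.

163 18

[9; 18] for √82; ℓ=1 ⇒ convergent index 1
step 0: (9, 1)  from 9·(1,0) + (0,1)
step 1: (163, 18)  from 18·(9,1) + (1,0)
(x₁, y₁) = (163, 18);  163² − 82·18² = 1 ✓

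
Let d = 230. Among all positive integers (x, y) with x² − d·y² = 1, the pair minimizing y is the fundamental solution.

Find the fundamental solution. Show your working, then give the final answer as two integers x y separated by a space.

√230 → a₀=15, period (6,30); ℓ=2 even so k=1
step 0: (15, 1)  from 15·(1,0) + (0,1)
step 1: (91, 6)  from 6·(15,1) + (1,0)
(x₁, y₁) = (91, 6);  91² − 230·6² = 1 ✓

91 6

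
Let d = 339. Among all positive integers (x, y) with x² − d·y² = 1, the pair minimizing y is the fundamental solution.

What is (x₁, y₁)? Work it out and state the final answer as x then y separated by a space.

97970 5321

d=339: √d = [18; 2,2,2,1,17,1,2,2,2,36] (ℓ=10, even), read p_9/q_9
step 0: (18, 1)  from 18·(1,0) + (0,1)
step 1: (37, 2)  from 2·(18,1) + (1,0)
…
step 3: (221, 12)  from 2·(92,5) + (37,2)
…
step 7: (17252, 937)  from 2·(5855,318) + (5542,301)
step 8: (40359, 2192)  from 2·(17252,937) + (5855,318)
step 9: (97970, 5321)  from 2·(40359,2192) + (17252,937)
→ (97970, 5321).  Check: 97970²=9598120900, 339·5321²=9598120899, difference 1.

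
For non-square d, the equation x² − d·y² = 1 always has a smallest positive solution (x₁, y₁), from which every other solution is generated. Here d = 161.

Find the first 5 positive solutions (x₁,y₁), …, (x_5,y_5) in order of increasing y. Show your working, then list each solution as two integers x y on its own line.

11775 928
277301249 21854400
6530444402175 514671119072
153791965393920001 12120504832291200
3621800778496371621375 285437888285786640928

√161 = [12; 1,2,4,1,2,1,4,2,1,24, …], period ℓ=10 (even) → k=9
i=0: a=12 ⇒ p=12, q=1
i=1: a=1 ⇒ p=13, q=1
i=2: a=2 ⇒ p=38, q=3
i=3: a=4 ⇒ p=165, q=13
i=4: a=1 ⇒ p=203, q=16
i=5: a=2 ⇒ p=571, q=45
i=6: a=1 ⇒ p=774, q=61
i=7: a=4 ⇒ p=3667, q=289
i=8: a=2 ⇒ p=8108, q=639
i=9: a=1 ⇒ p=11775, q=928
(x₁, y₁) = (11775, 928);  11775² − 161·928² = 1 ✓
(x_2, y_2) = (11775·11775 + 161·928·928, 11775·928 + 928·11775) = (277301249, 21854400)
(x_3, y_3) = (11775·277301249 + 161·928·21854400, 11775·21854400 + 928·277301249) = (6530444402175, 514671119072)
(x_4, y_4) = (11775·6530444402175 + 161·928·514671119072, 11775·514671119072 + 928·6530444402175) = (153791965393920001, 12120504832291200)
(x_5, y_5) = (11775·153791965393920001 + 161·928·12120504832291200, 11775·12120504832291200 + 928·153791965393920001) = (3621800778496371621375, 285437888285786640928)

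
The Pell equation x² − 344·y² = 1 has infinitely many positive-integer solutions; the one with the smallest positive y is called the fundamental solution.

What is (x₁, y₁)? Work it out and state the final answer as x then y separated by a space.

√344 = [18; 1,1,4,1,3,1,4,1,1,36, …], period ℓ=10 (even) → k=9
step 0: (18, 1)  from 18·(1,0) + (0,1)
…
step 4: (204, 11)  from 1·(167,9) + (37,2)
step 5: (779, 42)  from 3·(204,11) + (167,9)
step 6: (983, 53)  from 1·(779,42) + (204,11)
…
step 8: (5694, 307)  from 1·(4711,254) + (983,53)
step 9: (10405, 561)  from 1·(5694,307) + (4711,254)
(x₁, y₁) = (10405, 561);  10405² − 344·561² = 1 ✓

10405 561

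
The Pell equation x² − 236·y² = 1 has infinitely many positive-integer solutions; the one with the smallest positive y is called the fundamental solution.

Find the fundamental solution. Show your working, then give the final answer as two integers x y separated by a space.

561799 36570

√236 = [15; 2,1,3,5,1,6,1,5,3,1,2,30, …], period ℓ=12 (even) → k=11
k=0  a_k=15  p_k/q_k = 15/1
k=1  a_k=2  p_k/q_k = 31/2
k=2  a_k=1  p_k/q_k = 46/3
…
k=5  a_k=1  p_k/q_k = 1060/69
k=6  a_k=6  p_k/q_k = 7251/472
k=7  a_k=1  p_k/q_k = 8311/541
k=8  a_k=5  p_k/q_k = 48806/3177
…
k=10  a_k=1  p_k/q_k = 203535/13249
k=11  a_k=2  p_k/q_k = 561799/36570
fundamental: x₁=561799, y₁=36570  (since 315618116401 − 236·1337364900 = 1)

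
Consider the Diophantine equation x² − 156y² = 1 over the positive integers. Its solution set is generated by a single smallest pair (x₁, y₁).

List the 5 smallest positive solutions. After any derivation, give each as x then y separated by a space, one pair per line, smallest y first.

d=156: √d = [12; 2,24] (ℓ=2, even), read p_1/q_1
a_0=12:  p_0=12·1+0=12,  q_0=12·0+1=1
a_1=2:  p_1=2·12+1=25,  q_1=2·1+0=2
fundamental: x₁=25, y₁=2  (since 625 − 156·4 = 1)
n=2: (25,2)∘(25,2) = (25·25+156·2·2, 25·2+2·25) = (1249,100)
n=3: (1249,100)∘(25,2) = (25·1249+156·2·100, 25·100+2·1249) = (62425,4998)
n=4: (62425,4998)∘(25,2) = (25·62425+156·2·4998, 25·4998+2·62425) = (3120001,249800)
n=5: (3120001,249800)∘(25,2) = (25·3120001+156·2·249800, 25·249800+2·3120001) = (155937625,12485002)

25 2
1249 100
62425 4998
3120001 249800
155937625 12485002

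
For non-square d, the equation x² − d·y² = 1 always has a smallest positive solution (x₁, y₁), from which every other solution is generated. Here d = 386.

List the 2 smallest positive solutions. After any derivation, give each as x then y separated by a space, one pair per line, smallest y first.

111555 5678
24889036049 1266818580

[19; 1,1,1,4,1,18,1,4,1,1,1,38] for √386; ℓ=12 ⇒ convergent index 11
step 0: (19, 1)  from 19·(1,0) + (0,1)
step 1: (20, 1)  from 1·(19,1) + (1,0)
…
step 5: (334, 17)  from 1·(275,14) + (59,3)
…
step 9: (39392, 2005)  from 1·(32771,1668) + (6621,337)
step 10: (72163, 3673)  from 1·(39392,2005) + (32771,1668)
step 11: (111555, 5678)  from 1·(72163,3673) + (39392,2005)
fundamental: x₁=111555, y₁=5678  (since 12444518025 − 386·32239684 = 1)
(111555+5678√386)^2 = 24889036049 + 1266818580√386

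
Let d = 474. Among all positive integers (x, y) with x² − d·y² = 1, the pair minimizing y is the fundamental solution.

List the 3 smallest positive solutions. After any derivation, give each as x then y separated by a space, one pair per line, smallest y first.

193549 8890
74922430801 3441301220
29002323118011949 1332120819650670

√474 → a₀=21, period (1,3,2,1,1,…,3,1,42); ℓ=14 even so k=13
a_0=21:  p_0=21·1+0=21,  q_0=21·0+1=1
a_1=1:  p_1=1·21+1=22,  q_1=1·1+0=1
a_2=3:  p_2=3·22+21=87,  q_2=3·1+1=4
a_3=2:  p_3=2·87+22=196,  q_3=2·4+1=9
…
a_5=1:  p_5=1·283+196=479,  q_5=1·13+9=22
a_6=1:  p_6=1·479+283=762,  q_6=1·22+13=35
…
a_8=1:  p_8=1·5051+762=5813,  q_8=1·232+35=267
a_9=1:  p_9=1·5813+5051=10864,  q_9=1·267+232=499
a_10=1:  p_10=1·10864+5813=16677,  q_10=1·499+267=766
…
a_12=3:  p_12=3·44218+16677=149331,  q_12=3·2031+766=6859
a_13=1:  p_13=1·149331+44218=193549,  q_13=1·6859+2031=8890
→ (193549, 8890).  Check: 193549²=37461215401, 474·8890²=37461215400, difference 1.
(x_2, y_2) = (193549·193549 + 474·8890·8890, 193549·8890 + 8890·193549) = (74922430801, 3441301220)
(x_3, y_3) = (193549·74922430801 + 474·8890·3441301220, 193549·3441301220 + 8890·74922430801) = (29002323118011949, 1332120819650670)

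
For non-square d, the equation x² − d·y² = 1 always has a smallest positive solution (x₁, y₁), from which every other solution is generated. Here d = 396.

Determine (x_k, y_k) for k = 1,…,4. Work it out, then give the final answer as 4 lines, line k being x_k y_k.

√396 → a₀=19, period (1,8,1,38); ℓ=4 even so k=3
step 0: (19, 1)  from 19·(1,0) + (0,1)
…
step 2: (179, 9)  from 8·(20,1) + (19,1)
step 3: (199, 10)  from 1·(179,9) + (20,1)
fundamental: x₁=199, y₁=10  (since 39601 − 396·100 = 1)
(x_2, y_2) = (199·199 + 396·10·10, 199·10 + 10·199) = (79201, 3980)
(x_3, y_3) = (199·79201 + 396·10·3980, 199·3980 + 10·79201) = (31521799, 1584030)
(x_4, y_4) = (199·31521799 + 396·10·1584030, 199·1584030 + 10·31521799) = (12545596801, 630439960)

199 10
79201 3980
31521799 1584030
12545596801 630439960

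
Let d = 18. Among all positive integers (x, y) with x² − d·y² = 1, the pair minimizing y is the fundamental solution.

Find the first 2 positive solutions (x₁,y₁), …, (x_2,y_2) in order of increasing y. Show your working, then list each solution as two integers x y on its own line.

17 4
577 136

[4; 4,8] for √18; ℓ=2 ⇒ convergent index 1
i=0: a=4 ⇒ p=4, q=1
i=1: a=4 ⇒ p=17, q=4
fundamental: x₁=17, y₁=4  (since 289 − 18·16 = 1)
k=2:  x_2 = 17·17+18·4·4 = 577,  y_2 = 17·4+4·17 = 136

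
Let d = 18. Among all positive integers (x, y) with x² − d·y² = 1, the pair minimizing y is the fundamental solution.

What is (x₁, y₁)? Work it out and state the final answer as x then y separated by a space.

17 4

√18 = [4; 4,8, …], period ℓ=2 (even) → k=1
k=0  a_k=4  p_k/q_k = 4/1
k=1  a_k=4  p_k/q_k = 17/4
→ (17, 4).  Check: 17²=289, 18·4²=288, difference 1.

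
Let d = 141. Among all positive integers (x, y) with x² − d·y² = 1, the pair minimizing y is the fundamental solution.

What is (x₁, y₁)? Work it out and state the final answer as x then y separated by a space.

[11; 1,6,1,22] for √141; ℓ=4 ⇒ convergent index 3
i=0: a=11 ⇒ p=11, q=1
…
i=2: a=6 ⇒ p=83, q=7
i=3: a=1 ⇒ p=95, q=8
(x₁, y₁) = (95, 8);  95² − 141·8² = 1 ✓

95 8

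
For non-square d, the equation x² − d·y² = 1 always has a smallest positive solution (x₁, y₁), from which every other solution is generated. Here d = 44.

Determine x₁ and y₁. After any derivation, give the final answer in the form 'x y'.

[6; 1,1,1,2,1,1,1,12] for √44; ℓ=8 ⇒ convergent index 7
step 0: (6, 1)  from 6·(1,0) + (0,1)
…
step 6: (126, 19)  from 1·(73,11) + (53,8)
step 7: (199, 30)  from 1·(126,19) + (73,11)
→ (199, 30).  Check: 199²=39601, 44·30²=39600, difference 1.

199 30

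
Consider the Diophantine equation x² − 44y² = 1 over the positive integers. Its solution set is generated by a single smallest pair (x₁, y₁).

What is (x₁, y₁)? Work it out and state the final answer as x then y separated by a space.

199 30

d=44: √d = [6; 1,1,1,2,1,1,1,12] (ℓ=8, even), read p_7/q_7
a_0=6:  p_0=6·1+0=6,  q_0=6·0+1=1
a_1=1:  p_1=1·6+1=7,  q_1=1·1+0=1
a_2=1:  p_2=1·7+6=13,  q_2=1·1+1=2
…
a_4=2:  p_4=2·20+13=53,  q_4=2·3+2=8
a_5=1:  p_5=1·53+20=73,  q_5=1·8+3=11
a_6=1:  p_6=1·73+53=126,  q_6=1·11+8=19
a_7=1:  p_7=1·126+73=199,  q_7=1·19+11=30
fundamental: x₁=199, y₁=30  (since 39601 − 44·900 = 1)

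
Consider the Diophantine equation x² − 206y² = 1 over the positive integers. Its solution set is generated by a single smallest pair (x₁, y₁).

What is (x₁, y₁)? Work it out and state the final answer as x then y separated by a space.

59535 4148

√206 = [14; 2,1,5,14,5,1,2,28, …], period ℓ=8 (even) → k=7
a_0=14:  p_0=14·1+0=14,  q_0=14·0+1=1
…
a_2=1:  p_2=1·29+14=43,  q_2=1·2+1=3
…
a_6=1:  p_6=1·17539+3459=20998,  q_6=1·1222+241=1463
a_7=2:  p_7=2·20998+17539=59535,  q_7=2·1463+1222=4148
→ (59535, 4148).  Check: 59535²=3544416225, 206·4148²=3544416224, difference 1.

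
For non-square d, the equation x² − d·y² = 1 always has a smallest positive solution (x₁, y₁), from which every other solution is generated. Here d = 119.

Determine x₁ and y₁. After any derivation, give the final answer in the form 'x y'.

d=119: √d = [10; 1,9,1,20] (ℓ=4, even), read p_3/q_3
i=0: a=10 ⇒ p=10, q=1
…
i=2: a=9 ⇒ p=109, q=10
i=3: a=1 ⇒ p=120, q=11
→ (120, 11).  Check: 120²=14400, 119·11²=14399, difference 1.

120 11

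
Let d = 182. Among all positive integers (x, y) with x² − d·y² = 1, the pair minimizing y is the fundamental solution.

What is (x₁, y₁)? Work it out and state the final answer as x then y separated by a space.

√182 = [13; 2,26, …], period ℓ=2 (even) → k=1
a_0=13:  p_0=13·1+0=13,  q_0=13·0+1=1
a_1=2:  p_1=2·13+1=27,  q_1=2·1+0=2
(x₁, y₁) = (27, 2);  27² − 182·2² = 1 ✓

27 2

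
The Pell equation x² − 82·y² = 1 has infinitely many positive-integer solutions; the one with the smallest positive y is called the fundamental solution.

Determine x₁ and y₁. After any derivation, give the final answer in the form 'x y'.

163 18

√82 = [9; 18, …], period ℓ=1 (odd) → k=1
step 0: (9, 1)  from 9·(1,0) + (0,1)
step 1: (163, 18)  from 18·(9,1) + (1,0)
(x₁, y₁) = (163, 18);  163² − 82·18² = 1 ✓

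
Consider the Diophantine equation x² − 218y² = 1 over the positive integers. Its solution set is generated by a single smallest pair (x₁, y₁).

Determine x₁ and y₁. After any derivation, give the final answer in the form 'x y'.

126003 8534

√218 → a₀=14, period (1,3,3,1,28); ℓ=5 odd so k=9
a_0=14:  p_0=14·1+0=14,  q_0=14·0+1=1
…
a_5=28:  p_5=28·251+192=7220,  q_5=28·17+13=489
a_6=1:  p_6=1·7220+251=7471,  q_6=1·489+17=506
…
a_8=3:  p_8=3·29633+7471=96370,  q_8=3·2007+506=6527
a_9=1:  p_9=1·96370+29633=126003,  q_9=1·6527+2007=8534
→ (126003, 8534).  Check: 126003²=15876756009, 218·8534²=15876756008, difference 1.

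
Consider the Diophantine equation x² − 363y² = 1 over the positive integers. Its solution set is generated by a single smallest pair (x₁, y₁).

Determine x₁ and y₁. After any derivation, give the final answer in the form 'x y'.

362 19

√363 = [19; 19,38, …], period ℓ=2 (even) → k=1
a_0=19:  p_0=19·1+0=19,  q_0=19·0+1=1
a_1=19:  p_1=19·19+1=362,  q_1=19·1+0=19
→ (362, 19).  Check: 362²=131044, 363·19²=131043, difference 1.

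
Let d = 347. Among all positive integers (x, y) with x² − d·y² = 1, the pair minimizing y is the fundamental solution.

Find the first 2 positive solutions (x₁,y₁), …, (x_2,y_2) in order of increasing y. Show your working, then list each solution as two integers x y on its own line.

[18; 1,1,1,2,4,…,1,1,36] for √347; ℓ=14 ⇒ convergent index 13
a_0=18:  p_0=18·1+0=18,  q_0=18·0+1=1
a_1=1:  p_1=1·18+1=19,  q_1=1·1+0=1
…
a_8=1:  p_8=1·14269+801=15070,  q_8=1·766+43=809
…
a_12=1:  p_12=1·238717+164168=402885,  q_12=1·12815+8813=21628
a_13=1:  p_13=1·402885+238717=641602,  q_13=1·21628+12815=34443
→ (641602, 34443).  Check: 641602²=411653126404, 347·34443²=411653126403, difference 1.
k=2:  x_2 = 641602·641602+347·34443·34443 = 823306252807,  y_2 = 641602·34443+34443·641602 = 44197395372

641602 34443
823306252807 44197395372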